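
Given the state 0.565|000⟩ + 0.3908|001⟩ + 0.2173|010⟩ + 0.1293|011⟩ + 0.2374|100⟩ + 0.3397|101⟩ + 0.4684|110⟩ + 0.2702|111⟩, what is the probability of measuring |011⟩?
0.01672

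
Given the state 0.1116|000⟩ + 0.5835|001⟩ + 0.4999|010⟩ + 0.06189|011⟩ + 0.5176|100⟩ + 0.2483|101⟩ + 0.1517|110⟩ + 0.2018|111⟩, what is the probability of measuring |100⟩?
0.2679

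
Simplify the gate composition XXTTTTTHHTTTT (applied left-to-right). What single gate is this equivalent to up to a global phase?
T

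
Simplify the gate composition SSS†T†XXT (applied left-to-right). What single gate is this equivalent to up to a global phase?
S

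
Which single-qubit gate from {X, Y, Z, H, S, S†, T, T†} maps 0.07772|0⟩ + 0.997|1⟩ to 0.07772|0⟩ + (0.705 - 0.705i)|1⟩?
T†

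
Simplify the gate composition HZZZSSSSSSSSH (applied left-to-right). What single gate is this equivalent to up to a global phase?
X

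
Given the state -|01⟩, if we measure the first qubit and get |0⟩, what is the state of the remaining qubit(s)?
-|1⟩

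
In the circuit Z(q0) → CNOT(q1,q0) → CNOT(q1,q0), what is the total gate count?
3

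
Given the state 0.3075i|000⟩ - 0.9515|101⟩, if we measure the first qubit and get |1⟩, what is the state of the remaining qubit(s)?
-|01⟩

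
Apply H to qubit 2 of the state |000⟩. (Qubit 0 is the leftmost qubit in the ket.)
1/√2|000⟩ + 1/√2|001⟩

H on qubit 2 mixes each pair of kets that differ only in qubit 2: amplitudes (a, b) of (|…0…⟩, |…1…⟩) become ((a + b)/√2, (a − b)/√2). Kets absent from the input have amplitude 0.
(|000⟩, |001⟩): (a, b) = (1, 0) → (1/√2, 1/√2)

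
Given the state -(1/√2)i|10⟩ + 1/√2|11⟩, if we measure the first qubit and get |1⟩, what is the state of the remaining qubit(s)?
-(1/√2)i|0⟩ + 1/√2|1⟩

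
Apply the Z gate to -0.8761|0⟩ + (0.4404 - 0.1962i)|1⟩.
-0.8761|0⟩ + (-0.4404 + 0.1962i)|1⟩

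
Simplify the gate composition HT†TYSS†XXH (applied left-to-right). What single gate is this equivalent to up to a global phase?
Y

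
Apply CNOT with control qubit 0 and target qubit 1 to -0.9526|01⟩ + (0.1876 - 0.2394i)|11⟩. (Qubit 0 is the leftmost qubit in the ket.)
-0.9526|01⟩ + (0.1876 - 0.2394i)|10⟩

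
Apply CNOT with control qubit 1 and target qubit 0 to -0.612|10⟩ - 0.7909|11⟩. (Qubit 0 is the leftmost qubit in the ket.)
-0.7909|01⟩ - 0.612|10⟩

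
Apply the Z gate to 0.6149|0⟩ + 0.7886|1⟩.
0.6149|0⟩ - 0.7886|1⟩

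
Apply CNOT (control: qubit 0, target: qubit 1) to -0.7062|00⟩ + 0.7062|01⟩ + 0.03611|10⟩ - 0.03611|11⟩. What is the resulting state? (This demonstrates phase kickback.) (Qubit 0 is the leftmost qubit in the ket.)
-0.7062|00⟩ + 0.7062|01⟩ - 0.03611|10⟩ + 0.03611|11⟩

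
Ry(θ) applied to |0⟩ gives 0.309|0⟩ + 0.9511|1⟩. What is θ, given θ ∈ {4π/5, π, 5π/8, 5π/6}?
4π/5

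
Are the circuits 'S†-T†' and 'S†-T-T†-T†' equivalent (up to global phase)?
Yes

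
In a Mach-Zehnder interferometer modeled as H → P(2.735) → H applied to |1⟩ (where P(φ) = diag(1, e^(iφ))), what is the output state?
(0.9592 - 0.1977i)|0⟩ + (0.04076 + 0.1977i)|1⟩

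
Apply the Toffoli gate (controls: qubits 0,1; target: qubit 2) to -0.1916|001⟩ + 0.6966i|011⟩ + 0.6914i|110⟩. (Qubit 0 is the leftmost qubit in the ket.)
-0.1916|001⟩ + 0.6966i|011⟩ + 0.6914i|111⟩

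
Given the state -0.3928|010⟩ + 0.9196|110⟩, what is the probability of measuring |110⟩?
0.8457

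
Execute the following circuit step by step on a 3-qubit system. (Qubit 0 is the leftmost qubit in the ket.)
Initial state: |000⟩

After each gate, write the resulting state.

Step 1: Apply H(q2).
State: 1/√2|000⟩ + 1/√2|001⟩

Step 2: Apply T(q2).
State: 1/√2|000⟩ + (1/2 + (1/2)i)|001⟩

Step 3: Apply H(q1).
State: 1/2|000⟩ + (1/√8 + (1/√8)i)|001⟩ + 1/2|010⟩ + (1/√8 + (1/√8)i)|011⟩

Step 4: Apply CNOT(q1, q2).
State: 1/2|000⟩ + (1/√8 + (1/√8)i)|001⟩ + (1/√8 + (1/√8)i)|010⟩ + 1/2|011⟩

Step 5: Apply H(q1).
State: (0.6036 + 0.25i)|000⟩ + (0.6036 + 0.25i)|001⟩ + (0.1036 - 0.25i)|010⟩ + (-0.1036 + 0.25i)|011⟩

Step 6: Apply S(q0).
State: (0.6036 + 0.25i)|000⟩ + (0.6036 + 0.25i)|001⟩ + (0.1036 - 0.25i)|010⟩ + (-0.1036 + 0.25i)|011⟩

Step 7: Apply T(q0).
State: (0.6036 + 0.25i)|000⟩ + (0.6036 + 0.25i)|001⟩ + (0.1036 - 0.25i)|010⟩ + (-0.1036 + 0.25i)|011⟩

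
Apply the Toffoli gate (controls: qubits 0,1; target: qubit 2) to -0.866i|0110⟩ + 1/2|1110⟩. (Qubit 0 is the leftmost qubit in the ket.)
-0.866i|0110⟩ + 1/2|1100⟩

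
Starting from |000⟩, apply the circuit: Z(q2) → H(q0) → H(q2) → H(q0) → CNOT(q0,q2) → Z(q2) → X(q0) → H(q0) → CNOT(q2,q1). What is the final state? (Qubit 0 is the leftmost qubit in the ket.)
1/2|000⟩ - 1/2|011⟩ - 1/2|100⟩ + 1/2|111⟩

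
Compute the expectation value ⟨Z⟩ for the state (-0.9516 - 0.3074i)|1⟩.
-1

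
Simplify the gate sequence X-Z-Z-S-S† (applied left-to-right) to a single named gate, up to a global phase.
X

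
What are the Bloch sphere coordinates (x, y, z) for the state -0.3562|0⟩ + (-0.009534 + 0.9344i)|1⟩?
(0.006792, -0.6657, -0.7463)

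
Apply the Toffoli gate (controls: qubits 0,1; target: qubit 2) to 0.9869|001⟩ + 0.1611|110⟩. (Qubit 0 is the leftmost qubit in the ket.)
0.9869|001⟩ + 0.1611|111⟩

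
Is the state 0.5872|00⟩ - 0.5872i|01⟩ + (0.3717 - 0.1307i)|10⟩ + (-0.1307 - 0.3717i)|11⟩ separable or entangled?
Separable

Writing the state as a|00⟩ + b|01⟩ + c|10⟩ + d|11⟩, it is a product state iff ad − bc = 0.
Here (a, b, c, d) = (0.5872, -0.5872i, (0.3717 - 0.1307i), (-0.1307 - 0.3717i)): ad − bc = (0.5872)(-0.1307 - 0.3717i) − (-0.5872i)(0.3717 - 0.1307i) = 0, so the state is separable.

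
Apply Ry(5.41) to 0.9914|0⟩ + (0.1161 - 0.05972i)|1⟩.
(-0.9475 + 0.02525i)|0⟩ + (0.314 + 0.05412i)|1⟩

Ry(5.41) = [[cos(θ/2), −sin(θ/2)], [sin(θ/2), cos(θ/2)]]; θ = 5.41, cos(θ/2) ≈ -0.906198, sin(θ/2) ≈ 0.422854.
With a = amp(|0⟩) = 0.9914 and b = amp(|1⟩) = (0.1161 - 0.05972i):
new amp(|0⟩) = (-0.906198)·a + (-0.422854)·b = (-0.9475 + 0.02525i)
new amp(|1⟩) = (0.422854)·a + (-0.906198)·b = (0.314 + 0.05412i)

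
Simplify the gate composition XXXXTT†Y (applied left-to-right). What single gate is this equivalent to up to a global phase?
Y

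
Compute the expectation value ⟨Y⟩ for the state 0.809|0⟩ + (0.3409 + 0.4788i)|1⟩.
0.7747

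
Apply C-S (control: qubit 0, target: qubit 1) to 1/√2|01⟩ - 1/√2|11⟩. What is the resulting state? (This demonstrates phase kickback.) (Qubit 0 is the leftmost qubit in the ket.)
1/√2|01⟩ - (1/√2)i|11⟩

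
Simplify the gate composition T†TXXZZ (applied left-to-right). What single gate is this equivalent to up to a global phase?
I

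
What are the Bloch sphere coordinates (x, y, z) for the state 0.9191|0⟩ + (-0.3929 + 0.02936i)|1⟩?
(-0.7222, 0.05397, 0.6895)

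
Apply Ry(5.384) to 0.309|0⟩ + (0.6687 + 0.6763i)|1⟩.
(-0.5689 - 0.2939i)|0⟩ + (-0.468 - 0.6091i)|1⟩

Ry(5.384) = [[cos(θ/2), −sin(θ/2)], [sin(θ/2), cos(θ/2)]]; θ = 5.384, cos(θ/2) ≈ -0.900624, sin(θ/2) ≈ 0.434599.
With a = amp(|0⟩) = 0.309 and b = amp(|1⟩) = (0.6687 + 0.6763i):
new amp(|0⟩) = (-0.900624)·a + (-0.434599)·b = (-0.5689 - 0.2939i)
new amp(|1⟩) = (0.434599)·a + (-0.900624)·b = (-0.468 - 0.6091i)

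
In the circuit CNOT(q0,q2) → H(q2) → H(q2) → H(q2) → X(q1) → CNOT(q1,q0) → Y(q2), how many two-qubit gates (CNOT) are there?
2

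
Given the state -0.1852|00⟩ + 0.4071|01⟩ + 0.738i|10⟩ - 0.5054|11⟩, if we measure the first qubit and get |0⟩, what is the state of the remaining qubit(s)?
-0.4141|0⟩ + 0.9102|1⟩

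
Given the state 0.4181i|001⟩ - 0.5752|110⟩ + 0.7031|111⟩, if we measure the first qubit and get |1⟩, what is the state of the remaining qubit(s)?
-0.6332|10⟩ + 0.774|11⟩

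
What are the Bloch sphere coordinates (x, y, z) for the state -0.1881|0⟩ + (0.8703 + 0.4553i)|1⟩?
(-0.3274, -0.1713, -0.9293)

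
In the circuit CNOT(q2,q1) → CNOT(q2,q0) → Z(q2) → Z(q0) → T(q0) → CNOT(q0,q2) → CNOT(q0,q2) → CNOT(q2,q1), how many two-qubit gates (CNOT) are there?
5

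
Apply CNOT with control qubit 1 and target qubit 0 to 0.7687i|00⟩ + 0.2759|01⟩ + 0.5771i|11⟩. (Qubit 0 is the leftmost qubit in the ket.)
0.7687i|00⟩ + 0.5771i|01⟩ + 0.2759|11⟩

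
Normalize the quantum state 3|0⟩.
|0⟩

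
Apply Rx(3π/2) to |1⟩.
-(1/√2)i|0⟩ - 1/√2|1⟩

Rx(3π/2) = [[cos(θ/2), −i·sin(θ/2)], [−i·sin(θ/2), cos(θ/2)]]; θ = 3π/2, cos(θ/2) ≈ -0.707107, sin(θ/2) ≈ 0.707107.
With a = amp(|0⟩) = 0 and b = amp(|1⟩) = 1:
new amp(|0⟩) = (-0.707107)·a + (-0.707107i)·b = -(1/√2)i
new amp(|1⟩) = (-0.707107i)·a + (-0.707107)·b = -1/√2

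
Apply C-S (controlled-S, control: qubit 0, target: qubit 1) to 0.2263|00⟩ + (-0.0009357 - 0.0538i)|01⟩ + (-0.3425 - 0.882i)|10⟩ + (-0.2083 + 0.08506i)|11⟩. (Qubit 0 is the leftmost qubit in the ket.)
0.2263|00⟩ + (-0.0009357 - 0.0538i)|01⟩ + (-0.3425 - 0.882i)|10⟩ + (-0.08506 - 0.2083i)|11⟩

C-S leaves the control-|0⟩ kets |00⟩, |01⟩ unchanged and applies S to qubit 1 on the control-|1⟩ pair (|10⟩, |11⟩).
S = [[1, 0], [0, i]].
With a = amp(|10⟩) = (-0.3425 - 0.882i) and b = amp(|11⟩) = (-0.2083 + 0.08506i):
new amp(|10⟩) = (1)·a = (-0.3425 - 0.882i)
new amp(|11⟩) = (i)·b = (-0.08506 - 0.2083i)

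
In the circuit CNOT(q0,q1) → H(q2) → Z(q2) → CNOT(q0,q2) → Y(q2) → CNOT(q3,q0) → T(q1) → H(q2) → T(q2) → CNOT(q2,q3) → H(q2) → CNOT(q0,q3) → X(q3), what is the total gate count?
13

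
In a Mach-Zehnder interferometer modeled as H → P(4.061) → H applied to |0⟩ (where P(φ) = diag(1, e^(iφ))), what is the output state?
(0.1969 - 0.3976i)|0⟩ + (0.8031 + 0.3976i)|1⟩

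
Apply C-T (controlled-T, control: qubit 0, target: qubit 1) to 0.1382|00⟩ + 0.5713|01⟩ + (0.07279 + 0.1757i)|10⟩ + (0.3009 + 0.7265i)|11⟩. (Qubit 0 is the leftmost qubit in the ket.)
0.1382|00⟩ + 0.5713|01⟩ + (0.07279 + 0.1757i)|10⟩ + (-0.3009 + 0.7265i)|11⟩

C-T leaves the control-|0⟩ kets |00⟩, |01⟩ unchanged and applies T to qubit 1 on the control-|1⟩ pair (|10⟩, |11⟩).
T = [[1, 0], [0, (1/√2 + (1/√2)i)]].
With a = amp(|10⟩) = (0.07279 + 0.1757i) and b = amp(|11⟩) = (0.3009 + 0.7265i):
new amp(|10⟩) = (1)·a = (0.07279 + 0.1757i)
new amp(|11⟩) = (1/√2 + (1/√2)i)·b = (-0.3009 + 0.7265i)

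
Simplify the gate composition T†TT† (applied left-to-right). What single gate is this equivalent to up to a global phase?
T†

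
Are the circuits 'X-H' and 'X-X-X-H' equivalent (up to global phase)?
Yes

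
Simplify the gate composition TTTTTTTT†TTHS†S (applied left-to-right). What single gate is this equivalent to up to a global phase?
H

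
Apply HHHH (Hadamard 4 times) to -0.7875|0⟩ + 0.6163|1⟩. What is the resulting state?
-0.7875|0⟩ + 0.6163|1⟩

H² = I, so an even number of Hadamards cancels: H^4 = I and the state is unchanged.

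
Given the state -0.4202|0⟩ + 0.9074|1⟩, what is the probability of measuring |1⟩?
0.8234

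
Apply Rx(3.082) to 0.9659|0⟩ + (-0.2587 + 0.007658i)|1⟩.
(0.03643 + 0.2586i)|0⟩ + (-0.007707 - 0.9652i)|1⟩

Rx(3.082) = [[cos(θ/2), −i·sin(θ/2)], [−i·sin(θ/2), cos(θ/2)]]; θ = 3.082, cos(θ/2) ≈ 0.0297919, sin(θ/2) ≈ 0.999556.
With a = amp(|0⟩) = 0.9659 and b = amp(|1⟩) = (-0.2587 + 0.007658i):
new amp(|0⟩) = (0.0297919)·a + (-0.999556i)·b = (0.03643 + 0.2586i)
new amp(|1⟩) = (-0.999556i)·a + (0.0297919)·b = (-0.007707 - 0.9652i)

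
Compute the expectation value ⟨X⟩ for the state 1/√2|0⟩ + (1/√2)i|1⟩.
0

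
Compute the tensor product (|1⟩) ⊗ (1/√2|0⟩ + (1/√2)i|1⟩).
1/√2|10⟩ + (1/√2)i|11⟩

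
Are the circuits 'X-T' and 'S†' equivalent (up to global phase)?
No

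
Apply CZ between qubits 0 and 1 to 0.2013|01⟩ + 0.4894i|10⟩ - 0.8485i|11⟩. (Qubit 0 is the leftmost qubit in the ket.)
0.2013|01⟩ + 0.4894i|10⟩ + 0.8485i|11⟩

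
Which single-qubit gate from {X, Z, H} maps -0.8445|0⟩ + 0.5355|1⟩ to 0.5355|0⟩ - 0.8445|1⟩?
X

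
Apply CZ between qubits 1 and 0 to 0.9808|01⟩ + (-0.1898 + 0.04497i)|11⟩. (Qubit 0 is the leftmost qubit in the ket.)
0.9808|01⟩ + (0.1898 - 0.04497i)|11⟩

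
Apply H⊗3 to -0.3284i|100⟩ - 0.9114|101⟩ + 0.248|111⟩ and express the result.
(-0.2345 - 0.1161i)|000⟩ + (0.2345 - 0.1161i)|001⟩ + (-0.4099 - 0.1161i)|010⟩ + (0.4099 - 0.1161i)|011⟩ + (0.2345 + 0.1161i)|100⟩ + (-0.2345 + 0.1161i)|101⟩ + (0.4099 + 0.1161i)|110⟩ + (-0.4099 + 0.1161i)|111⟩

H⊗3 gives amp(|y⟩) = (1/2√2) Σ_x (−1)^(x·y) amp(|x⟩), where x·y is the number of positions in which both x and y have a 1.
|000⟩: (-0.3284i - 0.9114 + 0.248)/(2√2) = (-0.2345 - 0.1161i)
|001⟩: (-0.3284i + 0.9114 - 0.248)/(2√2) = (0.2345 - 0.1161i)
|010⟩: (-0.3284i - 0.9114 - 0.248)/(2√2) = (-0.4099 - 0.1161i)
|011⟩: (-0.3284i + 0.9114 + 0.248)/(2√2) = (0.4099 - 0.1161i)
|100⟩: (0.3284i + 0.9114 - 0.248)/(2√2) = (0.2345 + 0.1161i)
|101⟩: (0.3284i - 0.9114 + 0.248)/(2√2) = (-0.2345 + 0.1161i)
|110⟩: (0.3284i + 0.9114 + 0.248)/(2√2) = (0.4099 + 0.1161i)
|111⟩: (0.3284i - 0.9114 - 0.248)/(2√2) = (-0.4099 + 0.1161i)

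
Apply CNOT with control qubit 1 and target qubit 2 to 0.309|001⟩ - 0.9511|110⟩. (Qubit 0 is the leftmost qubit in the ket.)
0.309|001⟩ - 0.9511|111⟩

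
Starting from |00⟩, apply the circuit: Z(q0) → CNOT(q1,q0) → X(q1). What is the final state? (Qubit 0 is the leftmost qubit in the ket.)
|01⟩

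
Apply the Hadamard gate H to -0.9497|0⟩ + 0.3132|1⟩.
-0.4501|0⟩ - 0.893|1⟩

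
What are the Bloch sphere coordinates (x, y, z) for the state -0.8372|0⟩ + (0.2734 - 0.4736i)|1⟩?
(-0.4578, 0.793, 0.4019)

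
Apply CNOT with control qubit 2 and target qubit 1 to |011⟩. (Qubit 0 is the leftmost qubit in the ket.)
|001⟩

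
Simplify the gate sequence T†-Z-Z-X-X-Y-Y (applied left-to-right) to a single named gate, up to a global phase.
T†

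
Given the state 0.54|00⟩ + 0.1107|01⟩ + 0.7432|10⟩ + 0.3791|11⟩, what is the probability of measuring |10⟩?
0.5523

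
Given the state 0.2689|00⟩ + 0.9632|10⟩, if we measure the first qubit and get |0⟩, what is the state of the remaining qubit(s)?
|0⟩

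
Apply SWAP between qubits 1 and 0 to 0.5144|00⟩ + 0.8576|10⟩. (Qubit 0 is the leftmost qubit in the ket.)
0.5144|00⟩ + 0.8576|01⟩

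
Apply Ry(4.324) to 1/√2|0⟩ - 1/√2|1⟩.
0.193|0⟩ + 0.9812|1⟩

Ry(4.324) = [[cos(θ/2), −sin(θ/2)], [sin(θ/2), cos(θ/2)]]; θ = 4.324, cos(θ/2) ≈ -0.557361, sin(θ/2) ≈ 0.83027.
With a = amp(|0⟩) = 1/√2 and b = amp(|1⟩) = -1/√2:
new amp(|0⟩) = (-0.557361)·a + (-0.83027)·b = 0.193
new amp(|1⟩) = (0.83027)·a + (-0.557361)·b = 0.9812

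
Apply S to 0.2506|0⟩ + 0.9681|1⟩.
0.2506|0⟩ + 0.9681i|1⟩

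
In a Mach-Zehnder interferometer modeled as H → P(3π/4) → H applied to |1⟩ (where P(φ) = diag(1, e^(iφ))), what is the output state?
(0.8536 - (1/√8)i)|0⟩ + (0.1464 + (1/√8)i)|1⟩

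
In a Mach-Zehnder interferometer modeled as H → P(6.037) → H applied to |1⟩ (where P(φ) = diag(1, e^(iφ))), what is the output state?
(0.01508 + 0.1219i)|0⟩ + (0.9849 - 0.1219i)|1⟩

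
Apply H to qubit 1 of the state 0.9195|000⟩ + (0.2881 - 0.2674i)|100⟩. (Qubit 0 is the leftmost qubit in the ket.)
0.6502|000⟩ + 0.6502|010⟩ + (0.2037 - 0.1891i)|100⟩ + (0.2037 - 0.1891i)|110⟩

H on qubit 1 mixes each pair of kets that differ only in qubit 1: amplitudes (a, b) of (|…0…⟩, |…1…⟩) become ((a + b)/√2, (a − b)/√2). Kets absent from the input have amplitude 0.
(|000⟩, |010⟩): (a, b) = (0.9195, 0) → (0.6502, 0.6502)
(|100⟩, |110⟩): (a, b) = ((0.2881 - 0.2674i), 0) → ((0.2037 - 0.1891i), (0.2037 - 0.1891i))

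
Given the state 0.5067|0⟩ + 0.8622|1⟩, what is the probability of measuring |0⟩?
0.2567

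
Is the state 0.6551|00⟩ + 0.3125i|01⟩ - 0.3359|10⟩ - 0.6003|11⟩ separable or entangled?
Entangled

Writing the state as a|00⟩ + b|01⟩ + c|10⟩ + d|11⟩, it is a product state iff ad − bc = 0.
Here (a, b, c, d) = (0.6551, 0.3125i, -0.3359, -0.6003): ad − bc = (0.6551)(-0.6003) − (0.3125i)(-0.3359) = (-0.3933 + 0.105i) ≠ 0, so the state is entangled.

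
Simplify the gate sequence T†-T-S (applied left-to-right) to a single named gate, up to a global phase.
S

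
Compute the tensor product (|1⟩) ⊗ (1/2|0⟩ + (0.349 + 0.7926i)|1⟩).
1/2|10⟩ + (0.349 + 0.7926i)|11⟩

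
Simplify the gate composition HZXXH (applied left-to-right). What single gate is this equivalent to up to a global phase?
X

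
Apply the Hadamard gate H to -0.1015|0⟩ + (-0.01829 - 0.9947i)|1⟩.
(-0.0847 - 0.7034i)|0⟩ + (-0.05884 + 0.7034i)|1⟩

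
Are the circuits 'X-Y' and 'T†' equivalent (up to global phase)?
No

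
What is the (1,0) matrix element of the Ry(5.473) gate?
0.3941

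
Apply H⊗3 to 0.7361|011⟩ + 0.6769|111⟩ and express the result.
0.4996|000⟩ - 0.4996|001⟩ - 0.4996|010⟩ + 0.4996|011⟩ + 0.02093|100⟩ - 0.02093|101⟩ - 0.02093|110⟩ + 0.02093|111⟩

H⊗3 gives amp(|y⟩) = (1/2√2) Σ_x (−1)^(x·y) amp(|x⟩), where x·y is the number of positions in which both x and y have a 1.
|000⟩: (0.7361 + 0.6769)/(2√2) = 0.4996
|001⟩: (-0.7361 - 0.6769)/(2√2) = -0.4996
|010⟩: (-0.7361 - 0.6769)/(2√2) = -0.4996
|011⟩: (0.7361 + 0.6769)/(2√2) = 0.4996
|100⟩: (0.7361 - 0.6769)/(2√2) = 0.02093
|101⟩: (-0.7361 + 0.6769)/(2√2) = -0.02093
|110⟩: (-0.7361 + 0.6769)/(2√2) = -0.02093
|111⟩: (0.7361 - 0.6769)/(2√2) = 0.02093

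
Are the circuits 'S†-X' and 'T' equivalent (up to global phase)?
No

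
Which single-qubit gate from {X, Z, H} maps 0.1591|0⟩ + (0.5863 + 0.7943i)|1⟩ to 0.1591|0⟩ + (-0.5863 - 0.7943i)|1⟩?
Z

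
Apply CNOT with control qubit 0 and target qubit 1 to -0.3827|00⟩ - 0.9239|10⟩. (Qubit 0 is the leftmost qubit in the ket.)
-0.3827|00⟩ - 0.9239|11⟩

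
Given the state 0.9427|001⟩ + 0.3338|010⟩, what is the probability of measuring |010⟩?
0.1114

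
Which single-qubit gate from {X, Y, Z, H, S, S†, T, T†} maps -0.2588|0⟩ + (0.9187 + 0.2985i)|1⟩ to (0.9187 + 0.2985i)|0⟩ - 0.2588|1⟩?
X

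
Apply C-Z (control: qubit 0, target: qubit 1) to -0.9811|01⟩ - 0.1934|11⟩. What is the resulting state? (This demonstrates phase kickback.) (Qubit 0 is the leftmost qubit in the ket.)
-0.9811|01⟩ + 0.1934|11⟩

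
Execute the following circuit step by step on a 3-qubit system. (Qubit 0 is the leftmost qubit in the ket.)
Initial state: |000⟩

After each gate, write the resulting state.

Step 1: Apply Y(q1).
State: i|010⟩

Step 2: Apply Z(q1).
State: -i|010⟩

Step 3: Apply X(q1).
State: -i|000⟩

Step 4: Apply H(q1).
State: -(1/√2)i|000⟩ - (1/√2)i|010⟩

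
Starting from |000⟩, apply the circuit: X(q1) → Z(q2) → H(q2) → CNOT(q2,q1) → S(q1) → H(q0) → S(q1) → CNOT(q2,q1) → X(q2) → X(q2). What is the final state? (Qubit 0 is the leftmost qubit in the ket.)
-1/2|010⟩ + 1/2|011⟩ - 1/2|110⟩ + 1/2|111⟩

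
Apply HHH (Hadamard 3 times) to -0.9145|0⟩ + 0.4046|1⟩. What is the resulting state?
-0.3606|0⟩ - 0.9327|1⟩

H² = I, so H^3 = H: a single Hadamard. With (a, b) = (-0.9145, 0.4046), H gives ((a + b)/√2, (a − b)/√2) = (-0.3606, -0.9327).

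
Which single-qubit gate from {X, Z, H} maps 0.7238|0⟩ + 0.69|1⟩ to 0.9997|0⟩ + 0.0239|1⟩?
H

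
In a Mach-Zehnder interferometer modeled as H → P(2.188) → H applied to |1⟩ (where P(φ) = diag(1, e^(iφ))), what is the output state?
(0.7894 - 0.4078i)|0⟩ + (0.2106 + 0.4078i)|1⟩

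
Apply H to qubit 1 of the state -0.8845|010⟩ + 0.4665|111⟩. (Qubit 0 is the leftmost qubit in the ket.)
-0.6254|000⟩ + 0.6254|010⟩ + 0.3299|101⟩ - 0.3299|111⟩

H on qubit 1 mixes each pair of kets that differ only in qubit 1: amplitudes (a, b) of (|…0…⟩, |…1…⟩) become ((a + b)/√2, (a − b)/√2). Kets absent from the input have amplitude 0.
(|000⟩, |010⟩): (a, b) = (0, -0.8845) → (-0.6254, 0.6254)
(|101⟩, |111⟩): (a, b) = (0, 0.4665) → (0.3299, -0.3299)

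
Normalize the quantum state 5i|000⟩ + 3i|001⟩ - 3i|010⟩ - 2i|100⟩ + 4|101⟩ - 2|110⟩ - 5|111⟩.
0.5213i|000⟩ + 0.3128i|001⟩ - 0.3128i|010⟩ - 0.2085i|100⟩ + 0.417|101⟩ - 0.2085|110⟩ - 0.5213|111⟩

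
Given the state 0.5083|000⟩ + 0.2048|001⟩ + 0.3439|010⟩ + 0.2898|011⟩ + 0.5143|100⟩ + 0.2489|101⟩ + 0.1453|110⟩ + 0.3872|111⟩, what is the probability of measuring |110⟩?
0.02111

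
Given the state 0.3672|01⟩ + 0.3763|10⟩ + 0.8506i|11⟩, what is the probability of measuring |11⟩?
0.7235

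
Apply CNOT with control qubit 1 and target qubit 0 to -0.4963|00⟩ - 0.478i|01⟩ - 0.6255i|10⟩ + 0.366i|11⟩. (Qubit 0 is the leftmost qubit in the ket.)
-0.4963|00⟩ + 0.366i|01⟩ - 0.6255i|10⟩ - 0.478i|11⟩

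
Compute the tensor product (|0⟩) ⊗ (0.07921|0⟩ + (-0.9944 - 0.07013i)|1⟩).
0.07921|00⟩ + (-0.9944 - 0.07013i)|01⟩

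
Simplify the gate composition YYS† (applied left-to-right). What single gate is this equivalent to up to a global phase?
S†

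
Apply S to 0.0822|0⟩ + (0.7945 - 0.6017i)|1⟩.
0.0822|0⟩ + (0.6017 + 0.7945i)|1⟩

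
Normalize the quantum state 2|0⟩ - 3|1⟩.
0.5547|0⟩ - 0.8321|1⟩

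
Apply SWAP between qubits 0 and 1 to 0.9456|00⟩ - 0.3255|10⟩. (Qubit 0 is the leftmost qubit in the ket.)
0.9456|00⟩ - 0.3255|01⟩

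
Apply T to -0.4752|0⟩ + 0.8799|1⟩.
-0.4752|0⟩ + (0.6222 + 0.6222i)|1⟩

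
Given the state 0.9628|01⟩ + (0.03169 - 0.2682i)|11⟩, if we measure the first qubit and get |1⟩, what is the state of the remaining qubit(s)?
(0.1173 - 0.9931i)|1⟩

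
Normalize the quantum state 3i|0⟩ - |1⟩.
0.9487i|0⟩ - 0.3162|1⟩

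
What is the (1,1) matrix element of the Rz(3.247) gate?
(-0.05268 + 0.9986i)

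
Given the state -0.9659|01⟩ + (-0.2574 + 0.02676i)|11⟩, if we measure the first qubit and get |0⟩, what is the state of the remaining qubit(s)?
-|1⟩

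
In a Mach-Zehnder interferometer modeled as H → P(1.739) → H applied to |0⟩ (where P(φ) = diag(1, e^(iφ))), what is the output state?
(0.4163 + 0.4929i)|0⟩ + (0.5837 - 0.4929i)|1⟩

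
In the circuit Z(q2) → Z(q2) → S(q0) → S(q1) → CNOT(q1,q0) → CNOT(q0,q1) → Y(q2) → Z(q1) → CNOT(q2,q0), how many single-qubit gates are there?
6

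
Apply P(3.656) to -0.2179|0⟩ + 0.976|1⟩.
-0.2179|0⟩ + (-0.8497 - 0.4802i)|1⟩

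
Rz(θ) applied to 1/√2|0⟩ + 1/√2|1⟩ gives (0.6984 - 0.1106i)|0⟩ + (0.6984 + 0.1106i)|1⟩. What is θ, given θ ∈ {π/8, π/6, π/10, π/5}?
π/10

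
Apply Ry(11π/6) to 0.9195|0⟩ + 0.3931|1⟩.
-0.9899|0⟩ - 0.1417|1⟩

Ry(11π/6) = [[cos(θ/2), −sin(θ/2)], [sin(θ/2), cos(θ/2)]]; θ = 11π/6, cos(θ/2) ≈ -0.965926, sin(θ/2) ≈ 0.258819.
With a = amp(|0⟩) = 0.9195 and b = amp(|1⟩) = 0.3931:
new amp(|0⟩) = (-0.965926)·a + (-0.258819)·b = -0.9899
new amp(|1⟩) = (0.258819)·a + (-0.965926)·b = -0.1417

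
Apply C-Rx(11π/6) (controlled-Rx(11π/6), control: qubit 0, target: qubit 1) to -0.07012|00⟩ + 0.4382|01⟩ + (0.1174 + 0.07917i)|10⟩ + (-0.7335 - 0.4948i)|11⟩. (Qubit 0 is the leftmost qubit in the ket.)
-0.07012|00⟩ + 0.4382|01⟩ + (-0.2415 + 0.1134i)|10⟩ + (0.729 + 0.4476i)|11⟩

C-Rx(11π/6) leaves the control-|0⟩ kets |00⟩, |01⟩ unchanged and applies Rx(11π/6) to qubit 1 on the control-|1⟩ pair (|10⟩, |11⟩).
Rx(11π/6) = [[cos(θ/2), −i·sin(θ/2)], [−i·sin(θ/2), cos(θ/2)]]; θ = 11π/6, cos(θ/2) ≈ -0.965926, sin(θ/2) ≈ 0.258819.
With a = amp(|10⟩) = (0.1174 + 0.07917i) and b = amp(|11⟩) = (-0.7335 - 0.4948i):
new amp(|10⟩) = (-0.965926)·a + (-0.258819i)·b = (-0.2415 + 0.1134i)
new amp(|11⟩) = (-0.258819i)·a + (-0.965926)·b = (0.729 + 0.4476i)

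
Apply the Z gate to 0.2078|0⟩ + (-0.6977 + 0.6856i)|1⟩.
0.2078|0⟩ + (0.6977 - 0.6856i)|1⟩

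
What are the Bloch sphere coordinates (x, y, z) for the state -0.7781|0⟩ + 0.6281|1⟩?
(-0.9774, 0, 0.2109)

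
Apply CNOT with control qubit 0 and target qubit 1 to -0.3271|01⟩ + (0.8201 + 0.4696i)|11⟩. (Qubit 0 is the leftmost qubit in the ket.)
-0.3271|01⟩ + (0.8201 + 0.4696i)|10⟩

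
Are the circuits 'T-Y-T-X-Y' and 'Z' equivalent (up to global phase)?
No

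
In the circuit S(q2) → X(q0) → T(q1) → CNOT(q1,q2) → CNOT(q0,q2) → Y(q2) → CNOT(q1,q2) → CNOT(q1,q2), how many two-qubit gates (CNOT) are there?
4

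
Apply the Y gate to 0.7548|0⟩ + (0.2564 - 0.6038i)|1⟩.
(-0.6038 - 0.2564i)|0⟩ + 0.7548i|1⟩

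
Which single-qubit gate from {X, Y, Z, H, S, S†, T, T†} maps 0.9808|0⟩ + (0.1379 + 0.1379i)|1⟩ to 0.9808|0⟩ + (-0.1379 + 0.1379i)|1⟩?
S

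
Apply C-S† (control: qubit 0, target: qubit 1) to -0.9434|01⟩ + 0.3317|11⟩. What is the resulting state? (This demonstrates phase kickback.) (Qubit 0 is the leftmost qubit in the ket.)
-0.9434|01⟩ - 0.3317i|11⟩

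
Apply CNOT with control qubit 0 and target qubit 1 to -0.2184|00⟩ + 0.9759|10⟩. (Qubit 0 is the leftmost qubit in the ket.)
-0.2184|00⟩ + 0.9759|11⟩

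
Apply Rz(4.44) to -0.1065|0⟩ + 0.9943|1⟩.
(0.06438 + 0.08483i)|0⟩ + (-0.6011 + 0.792i)|1⟩

Rz(4.44) = [[e^(−iθ/2), 0], [0, e^(iθ/2)]] with e^(±iθ/2) = cos(θ/2) ± i·sin(θ/2); θ = 4.44, cos(θ/2) ≈ -0.604552, sin(θ/2) ≈ 0.796565.
With a = amp(|0⟩) = -0.1065 and b = amp(|1⟩) = 0.9943:
new amp(|0⟩) = (-0.604552 - 0.796565i)·a = (0.06438 + 0.08483i)
new amp(|1⟩) = (-0.604552 + 0.796565i)·b = (-0.6011 + 0.792i)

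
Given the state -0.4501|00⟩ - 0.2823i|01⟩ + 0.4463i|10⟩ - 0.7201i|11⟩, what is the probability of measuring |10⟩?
0.1992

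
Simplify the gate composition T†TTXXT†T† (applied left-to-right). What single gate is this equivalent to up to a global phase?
T†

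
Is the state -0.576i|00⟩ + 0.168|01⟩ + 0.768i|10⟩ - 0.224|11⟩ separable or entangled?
Separable

Writing the state as a|00⟩ + b|01⟩ + c|10⟩ + d|11⟩, it is a product state iff ad − bc = 0.
Here (a, b, c, d) = (-0.576i, 0.168, 0.768i, -0.224): ad − bc = (-0.576i)(-0.224) − (0.168)(0.768i) = 0, so the state is separable.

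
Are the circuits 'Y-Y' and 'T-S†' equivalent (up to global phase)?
No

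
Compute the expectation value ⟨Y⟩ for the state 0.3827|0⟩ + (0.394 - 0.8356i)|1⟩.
-0.6396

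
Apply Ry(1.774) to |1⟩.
-0.7752|0⟩ + 0.6317|1⟩

Ry(1.774) = [[cos(θ/2), −sin(θ/2)], [sin(θ/2), cos(θ/2)]]; θ = 1.774, cos(θ/2) ≈ 0.63174, sin(θ/2) ≈ 0.77518.
With a = amp(|0⟩) = 0 and b = amp(|1⟩) = 1:
new amp(|0⟩) = (0.63174)·a + (-0.77518)·b = -0.7752
new amp(|1⟩) = (0.77518)·a + (0.63174)·b = 0.6317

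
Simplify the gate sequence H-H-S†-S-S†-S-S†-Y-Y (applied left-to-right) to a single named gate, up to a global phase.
S†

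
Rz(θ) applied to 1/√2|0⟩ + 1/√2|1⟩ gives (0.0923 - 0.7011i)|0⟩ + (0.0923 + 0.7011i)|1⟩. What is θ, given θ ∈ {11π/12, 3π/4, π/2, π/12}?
11π/12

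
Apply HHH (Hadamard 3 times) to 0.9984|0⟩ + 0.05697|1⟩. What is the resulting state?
0.7463|0⟩ + 0.6657|1⟩

H² = I, so H^3 = H: a single Hadamard. With (a, b) = (0.9984, 0.05697), H gives ((a + b)/√2, (a − b)/√2) = (0.7463, 0.6657).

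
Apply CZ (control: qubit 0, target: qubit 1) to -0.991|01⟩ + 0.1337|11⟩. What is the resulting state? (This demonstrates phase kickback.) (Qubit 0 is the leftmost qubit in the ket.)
-0.991|01⟩ - 0.1337|11⟩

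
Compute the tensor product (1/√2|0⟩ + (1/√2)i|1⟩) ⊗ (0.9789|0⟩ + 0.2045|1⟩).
0.6922|00⟩ + 0.1446|01⟩ + 0.6922i|10⟩ + 0.1446i|11⟩

amp(|b₁b₂…⟩) = product of the factor amplitudes for bits b₁, b₂, …; only kets whose every factor amplitude is nonzero survive.
|00⟩: (1/√2)(0.9789) = 0.6922
|01⟩: (1/√2)(0.2045) = 0.1446
|10⟩: ((1/√2)i)(0.9789) = 0.6922i
|11⟩: ((1/√2)i)(0.2045) = 0.1446i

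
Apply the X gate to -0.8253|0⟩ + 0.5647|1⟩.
0.5647|0⟩ - 0.8253|1⟩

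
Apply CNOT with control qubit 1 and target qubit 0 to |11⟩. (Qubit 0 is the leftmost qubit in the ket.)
|01⟩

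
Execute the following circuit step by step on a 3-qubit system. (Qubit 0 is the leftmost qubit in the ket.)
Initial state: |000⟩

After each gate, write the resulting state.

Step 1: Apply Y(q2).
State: i|001⟩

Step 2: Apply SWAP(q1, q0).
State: i|001⟩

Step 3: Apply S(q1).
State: i|001⟩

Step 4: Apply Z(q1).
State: i|001⟩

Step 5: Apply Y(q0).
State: -|101⟩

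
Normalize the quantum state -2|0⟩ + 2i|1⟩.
-1/√2|0⟩ + (1/√2)i|1⟩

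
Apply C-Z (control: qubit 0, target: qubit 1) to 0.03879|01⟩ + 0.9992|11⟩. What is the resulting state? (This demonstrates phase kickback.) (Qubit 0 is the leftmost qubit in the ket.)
0.03879|01⟩ - 0.9992|11⟩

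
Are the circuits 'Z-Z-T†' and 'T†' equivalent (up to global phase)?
Yes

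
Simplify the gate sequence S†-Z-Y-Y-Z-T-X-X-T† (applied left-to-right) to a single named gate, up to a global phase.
S†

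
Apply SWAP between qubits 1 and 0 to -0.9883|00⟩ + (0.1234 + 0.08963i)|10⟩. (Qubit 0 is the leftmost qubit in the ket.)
-0.9883|00⟩ + (0.1234 + 0.08963i)|01⟩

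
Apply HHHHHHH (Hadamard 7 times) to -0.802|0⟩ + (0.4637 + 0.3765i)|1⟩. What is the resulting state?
(-0.2392 + 0.2662i)|0⟩ + (-0.895 - 0.2662i)|1⟩

H² = I, so H^7 = H: a single Hadamard. With (a, b) = (-0.802, (0.4637 + 0.3765i)), H gives ((a + b)/√2, (a − b)/√2) = ((-0.2392 + 0.2662i), (-0.895 - 0.2662i)).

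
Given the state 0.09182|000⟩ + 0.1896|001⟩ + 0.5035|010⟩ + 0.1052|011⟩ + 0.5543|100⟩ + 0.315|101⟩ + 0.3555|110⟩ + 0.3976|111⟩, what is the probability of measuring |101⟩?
0.09923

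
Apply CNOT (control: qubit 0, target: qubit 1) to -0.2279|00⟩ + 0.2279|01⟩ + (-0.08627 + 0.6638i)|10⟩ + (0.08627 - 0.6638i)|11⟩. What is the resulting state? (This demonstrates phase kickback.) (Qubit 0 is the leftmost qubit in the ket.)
-0.2279|00⟩ + 0.2279|01⟩ + (0.08627 - 0.6638i)|10⟩ + (-0.08627 + 0.6638i)|11⟩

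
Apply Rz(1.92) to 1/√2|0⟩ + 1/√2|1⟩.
(0.4055 - 0.5793i)|0⟩ + (0.4055 + 0.5793i)|1⟩

Rz(1.92) = [[e^(−iθ/2), 0], [0, e^(iθ/2)]] with e^(±iθ/2) = cos(θ/2) ± i·sin(θ/2); θ = 1.92, cos(θ/2) ≈ 0.57352, sin(θ/2) ≈ 0.819192.
With a = amp(|0⟩) = 1/√2 and b = amp(|1⟩) = 1/√2:
new amp(|0⟩) = (0.57352 - 0.819192i)·a = (0.4055 - 0.5793i)
new amp(|1⟩) = (0.57352 + 0.819192i)·b = (0.4055 + 0.5793i)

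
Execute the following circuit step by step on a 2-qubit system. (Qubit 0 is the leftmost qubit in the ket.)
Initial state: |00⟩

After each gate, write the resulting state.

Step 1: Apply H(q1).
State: 1/√2|00⟩ + 1/√2|01⟩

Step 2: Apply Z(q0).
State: 1/√2|00⟩ + 1/√2|01⟩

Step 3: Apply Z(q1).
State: 1/√2|00⟩ - 1/√2|01⟩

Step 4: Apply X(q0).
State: 1/√2|10⟩ - 1/√2|11⟩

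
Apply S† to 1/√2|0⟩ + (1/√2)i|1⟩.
1/√2|0⟩ + 1/√2|1⟩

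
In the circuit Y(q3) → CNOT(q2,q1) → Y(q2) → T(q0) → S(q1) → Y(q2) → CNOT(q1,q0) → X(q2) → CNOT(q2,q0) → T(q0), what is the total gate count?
10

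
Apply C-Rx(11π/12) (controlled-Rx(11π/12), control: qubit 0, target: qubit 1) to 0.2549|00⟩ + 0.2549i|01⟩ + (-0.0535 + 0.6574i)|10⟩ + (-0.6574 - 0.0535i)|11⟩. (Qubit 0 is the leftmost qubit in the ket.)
0.2549|00⟩ + 0.2549i|01⟩ + (-0.06003 + 0.7376i)|10⟩ + (0.566 + 0.04606i)|11⟩

C-Rx(11π/12) leaves the control-|0⟩ kets |00⟩, |01⟩ unchanged and applies Rx(11π/12) to qubit 1 on the control-|1⟩ pair (|10⟩, |11⟩).
Rx(11π/12) = [[cos(θ/2), −i·sin(θ/2)], [−i·sin(θ/2), cos(θ/2)]]; θ = 11π/12, cos(θ/2) ≈ 0.130526, sin(θ/2) ≈ 0.991445.
With a = amp(|10⟩) = (-0.0535 + 0.6574i) and b = amp(|11⟩) = (-0.6574 - 0.0535i):
new amp(|10⟩) = (0.130526)·a + (-0.991445i)·b = (-0.06003 + 0.7376i)
new amp(|11⟩) = (-0.991445i)·a + (0.130526)·b = (0.566 + 0.04606i)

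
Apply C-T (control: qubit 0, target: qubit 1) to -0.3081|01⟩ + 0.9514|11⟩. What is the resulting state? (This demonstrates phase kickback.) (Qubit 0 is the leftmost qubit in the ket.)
-0.3081|01⟩ + (0.6727 + 0.6727i)|11⟩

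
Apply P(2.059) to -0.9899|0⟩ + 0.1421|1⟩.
-0.9899|0⟩ + (-0.06665 + 0.1255i)|1⟩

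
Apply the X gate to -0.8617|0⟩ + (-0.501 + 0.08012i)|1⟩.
(-0.501 + 0.08012i)|0⟩ - 0.8617|1⟩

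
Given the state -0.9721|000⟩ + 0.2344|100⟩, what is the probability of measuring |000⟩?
0.945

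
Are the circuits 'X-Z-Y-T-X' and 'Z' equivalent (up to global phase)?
No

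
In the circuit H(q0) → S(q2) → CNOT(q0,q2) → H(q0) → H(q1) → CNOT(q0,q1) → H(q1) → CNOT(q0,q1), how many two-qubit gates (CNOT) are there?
3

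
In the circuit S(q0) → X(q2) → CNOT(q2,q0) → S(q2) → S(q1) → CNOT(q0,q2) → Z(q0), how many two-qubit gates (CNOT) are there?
2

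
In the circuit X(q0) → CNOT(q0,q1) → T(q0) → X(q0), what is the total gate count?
4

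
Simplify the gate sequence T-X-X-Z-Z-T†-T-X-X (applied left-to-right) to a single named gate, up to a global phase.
T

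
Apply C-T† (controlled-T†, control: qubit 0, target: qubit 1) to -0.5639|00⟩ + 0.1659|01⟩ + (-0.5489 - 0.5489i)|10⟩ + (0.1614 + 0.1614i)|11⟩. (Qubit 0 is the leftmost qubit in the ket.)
-0.5639|00⟩ + 0.1659|01⟩ + (-0.5489 - 0.5489i)|10⟩ + 0.2283|11⟩

C-T† leaves the control-|0⟩ kets |00⟩, |01⟩ unchanged and applies T† to qubit 1 on the control-|1⟩ pair (|10⟩, |11⟩).
T† = [[1, 0], [0, (1/√2 - (1/√2)i)]].
With a = amp(|10⟩) = (-0.5489 - 0.5489i) and b = amp(|11⟩) = (0.1614 + 0.1614i):
new amp(|10⟩) = (1)·a = (-0.5489 - 0.5489i)
new amp(|11⟩) = (1/√2 - (1/√2)i)·b = 0.2283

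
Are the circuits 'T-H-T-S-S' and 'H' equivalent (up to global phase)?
No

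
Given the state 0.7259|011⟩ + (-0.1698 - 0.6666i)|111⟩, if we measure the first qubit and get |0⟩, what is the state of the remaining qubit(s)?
|11⟩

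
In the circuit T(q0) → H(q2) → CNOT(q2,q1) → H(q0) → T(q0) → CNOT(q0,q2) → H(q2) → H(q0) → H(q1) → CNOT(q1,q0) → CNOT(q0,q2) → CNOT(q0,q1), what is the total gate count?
12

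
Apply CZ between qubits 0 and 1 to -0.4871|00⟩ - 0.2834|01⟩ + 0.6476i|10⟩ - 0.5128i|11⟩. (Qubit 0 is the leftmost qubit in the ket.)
-0.4871|00⟩ - 0.2834|01⟩ + 0.6476i|10⟩ + 0.5128i|11⟩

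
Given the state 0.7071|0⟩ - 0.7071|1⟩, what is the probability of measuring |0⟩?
0.5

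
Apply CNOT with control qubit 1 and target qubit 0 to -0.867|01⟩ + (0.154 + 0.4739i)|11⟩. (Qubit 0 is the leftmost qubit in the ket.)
(0.154 + 0.4739i)|01⟩ - 0.867|11⟩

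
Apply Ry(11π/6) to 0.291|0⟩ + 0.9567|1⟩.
-0.5287|0⟩ - 0.8488|1⟩

Ry(11π/6) = [[cos(θ/2), −sin(θ/2)], [sin(θ/2), cos(θ/2)]]; θ = 11π/6, cos(θ/2) ≈ -0.965926, sin(θ/2) ≈ 0.258819.
With a = amp(|0⟩) = 0.291 and b = amp(|1⟩) = 0.9567:
new amp(|0⟩) = (-0.965926)·a + (-0.258819)·b = -0.5287
new amp(|1⟩) = (0.258819)·a + (-0.965926)·b = -0.8488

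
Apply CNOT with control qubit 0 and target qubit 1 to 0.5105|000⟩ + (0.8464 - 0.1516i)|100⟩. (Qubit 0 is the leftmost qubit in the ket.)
0.5105|000⟩ + (0.8464 - 0.1516i)|110⟩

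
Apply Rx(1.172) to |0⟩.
0.8332|0⟩ - 0.553i|1⟩

Rx(1.172) = [[cos(θ/2), −i·sin(θ/2)], [−i·sin(θ/2), cos(θ/2)]]; θ = 1.172, cos(θ/2) ≈ 0.833159, sin(θ/2) ≈ 0.553033.
With a = amp(|0⟩) = 1 and b = amp(|1⟩) = 0:
new amp(|0⟩) = (0.833159)·a + (-0.553033i)·b = 0.8332
new amp(|1⟩) = (-0.553033i)·a + (0.833159)·b = -0.553i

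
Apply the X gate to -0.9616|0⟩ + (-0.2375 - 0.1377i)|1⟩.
(-0.2375 - 0.1377i)|0⟩ - 0.9616|1⟩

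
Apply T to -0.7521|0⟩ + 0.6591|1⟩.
-0.7521|0⟩ + (0.4661 + 0.4661i)|1⟩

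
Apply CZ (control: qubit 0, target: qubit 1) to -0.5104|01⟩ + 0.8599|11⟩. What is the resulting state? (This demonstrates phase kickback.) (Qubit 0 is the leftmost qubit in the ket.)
-0.5104|01⟩ - 0.8599|11⟩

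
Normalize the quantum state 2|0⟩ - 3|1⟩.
0.5547|0⟩ - 0.8321|1⟩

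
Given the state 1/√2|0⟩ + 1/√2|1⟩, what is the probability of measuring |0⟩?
1/2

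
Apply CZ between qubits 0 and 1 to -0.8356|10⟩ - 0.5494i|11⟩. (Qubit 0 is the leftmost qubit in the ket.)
-0.8356|10⟩ + 0.5494i|11⟩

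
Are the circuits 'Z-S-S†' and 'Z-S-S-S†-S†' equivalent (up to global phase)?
Yes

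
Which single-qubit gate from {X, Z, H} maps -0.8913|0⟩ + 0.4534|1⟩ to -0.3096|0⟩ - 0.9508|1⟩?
H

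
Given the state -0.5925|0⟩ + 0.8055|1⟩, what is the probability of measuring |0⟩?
0.3511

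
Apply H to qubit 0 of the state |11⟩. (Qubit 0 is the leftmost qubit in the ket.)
1/√2|01⟩ - 1/√2|11⟩

H on qubit 0 mixes each pair of kets that differ only in qubit 0: amplitudes (a, b) of (|…0…⟩, |…1…⟩) become ((a + b)/√2, (a − b)/√2). Kets absent from the input have amplitude 0.
(|01⟩, |11⟩): (a, b) = (0, 1) → (1/√2, -1/√2)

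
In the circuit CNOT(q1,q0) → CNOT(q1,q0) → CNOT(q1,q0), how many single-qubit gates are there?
0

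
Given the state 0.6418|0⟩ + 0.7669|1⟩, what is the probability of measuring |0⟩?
0.4119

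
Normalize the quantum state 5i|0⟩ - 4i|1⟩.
0.7809i|0⟩ - 0.6247i|1⟩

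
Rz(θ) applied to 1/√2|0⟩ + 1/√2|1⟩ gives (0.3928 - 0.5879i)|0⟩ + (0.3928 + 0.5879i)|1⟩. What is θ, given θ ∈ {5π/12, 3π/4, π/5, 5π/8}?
5π/8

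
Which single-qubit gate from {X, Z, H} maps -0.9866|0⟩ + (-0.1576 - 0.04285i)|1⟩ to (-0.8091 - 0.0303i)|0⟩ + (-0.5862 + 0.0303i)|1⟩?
H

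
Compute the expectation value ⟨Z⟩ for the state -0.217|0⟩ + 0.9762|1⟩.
-0.9059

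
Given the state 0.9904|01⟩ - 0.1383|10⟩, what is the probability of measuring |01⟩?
0.9809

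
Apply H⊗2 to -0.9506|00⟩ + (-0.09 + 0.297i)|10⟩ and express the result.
(-0.5203 + 0.1485i)|00⟩ + (-0.5203 + 0.1485i)|01⟩ + (-0.4303 - 0.1485i)|10⟩ + (-0.4303 - 0.1485i)|11⟩

H⊗2 gives amp(|y⟩) = (1/2) Σ_x (−1)^(x·y) amp(|x⟩), where x·y is the number of positions in which both x and y have a 1.
|00⟩: (-0.9506 + (-0.09 + 0.297i))/2 = (-0.5203 + 0.1485i)
|01⟩: (-0.9506 + (-0.09 + 0.297i))/2 = (-0.5203 + 0.1485i)
|10⟩: (-0.9506 - (-0.09 + 0.297i))/2 = (-0.4303 - 0.1485i)
|11⟩: (-0.9506 - (-0.09 + 0.297i))/2 = (-0.4303 - 0.1485i)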